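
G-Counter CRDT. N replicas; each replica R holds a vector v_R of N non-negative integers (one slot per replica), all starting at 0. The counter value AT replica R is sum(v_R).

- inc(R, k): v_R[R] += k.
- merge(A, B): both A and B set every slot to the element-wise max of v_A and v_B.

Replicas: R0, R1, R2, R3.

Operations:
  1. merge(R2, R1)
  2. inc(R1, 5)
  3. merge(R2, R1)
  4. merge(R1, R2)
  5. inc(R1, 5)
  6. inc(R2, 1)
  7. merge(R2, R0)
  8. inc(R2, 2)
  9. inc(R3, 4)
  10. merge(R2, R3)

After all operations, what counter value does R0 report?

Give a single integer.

Answer: 6

Derivation:
Op 1: merge R2<->R1 -> R2=(0,0,0,0) R1=(0,0,0,0)
Op 2: inc R1 by 5 -> R1=(0,5,0,0) value=5
Op 3: merge R2<->R1 -> R2=(0,5,0,0) R1=(0,5,0,0)
Op 4: merge R1<->R2 -> R1=(0,5,0,0) R2=(0,5,0,0)
Op 5: inc R1 by 5 -> R1=(0,10,0,0) value=10
Op 6: inc R2 by 1 -> R2=(0,5,1,0) value=6
Op 7: merge R2<->R0 -> R2=(0,5,1,0) R0=(0,5,1,0)
Op 8: inc R2 by 2 -> R2=(0,5,3,0) value=8
Op 9: inc R3 by 4 -> R3=(0,0,0,4) value=4
Op 10: merge R2<->R3 -> R2=(0,5,3,4) R3=(0,5,3,4)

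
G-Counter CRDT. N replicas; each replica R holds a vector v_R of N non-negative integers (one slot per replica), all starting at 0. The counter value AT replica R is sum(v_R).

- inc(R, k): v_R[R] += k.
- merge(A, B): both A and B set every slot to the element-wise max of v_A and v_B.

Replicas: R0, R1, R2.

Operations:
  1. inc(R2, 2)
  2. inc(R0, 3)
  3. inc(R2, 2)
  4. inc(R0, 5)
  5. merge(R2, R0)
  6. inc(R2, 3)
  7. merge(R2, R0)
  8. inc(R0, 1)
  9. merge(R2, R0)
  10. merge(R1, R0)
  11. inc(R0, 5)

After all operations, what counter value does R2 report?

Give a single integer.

Op 1: inc R2 by 2 -> R2=(0,0,2) value=2
Op 2: inc R0 by 3 -> R0=(3,0,0) value=3
Op 3: inc R2 by 2 -> R2=(0,0,4) value=4
Op 4: inc R0 by 5 -> R0=(8,0,0) value=8
Op 5: merge R2<->R0 -> R2=(8,0,4) R0=(8,0,4)
Op 6: inc R2 by 3 -> R2=(8,0,7) value=15
Op 7: merge R2<->R0 -> R2=(8,0,7) R0=(8,0,7)
Op 8: inc R0 by 1 -> R0=(9,0,7) value=16
Op 9: merge R2<->R0 -> R2=(9,0,7) R0=(9,0,7)
Op 10: merge R1<->R0 -> R1=(9,0,7) R0=(9,0,7)
Op 11: inc R0 by 5 -> R0=(14,0,7) value=21

Answer: 16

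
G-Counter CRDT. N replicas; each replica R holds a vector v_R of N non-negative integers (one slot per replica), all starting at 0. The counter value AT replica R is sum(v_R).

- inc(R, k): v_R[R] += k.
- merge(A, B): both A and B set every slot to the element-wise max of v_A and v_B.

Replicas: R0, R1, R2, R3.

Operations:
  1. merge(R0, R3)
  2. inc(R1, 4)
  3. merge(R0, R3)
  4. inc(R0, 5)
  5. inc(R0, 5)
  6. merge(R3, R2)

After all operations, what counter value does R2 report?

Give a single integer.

Answer: 0

Derivation:
Op 1: merge R0<->R3 -> R0=(0,0,0,0) R3=(0,0,0,0)
Op 2: inc R1 by 4 -> R1=(0,4,0,0) value=4
Op 3: merge R0<->R3 -> R0=(0,0,0,0) R3=(0,0,0,0)
Op 4: inc R0 by 5 -> R0=(5,0,0,0) value=5
Op 5: inc R0 by 5 -> R0=(10,0,0,0) value=10
Op 6: merge R3<->R2 -> R3=(0,0,0,0) R2=(0,0,0,0)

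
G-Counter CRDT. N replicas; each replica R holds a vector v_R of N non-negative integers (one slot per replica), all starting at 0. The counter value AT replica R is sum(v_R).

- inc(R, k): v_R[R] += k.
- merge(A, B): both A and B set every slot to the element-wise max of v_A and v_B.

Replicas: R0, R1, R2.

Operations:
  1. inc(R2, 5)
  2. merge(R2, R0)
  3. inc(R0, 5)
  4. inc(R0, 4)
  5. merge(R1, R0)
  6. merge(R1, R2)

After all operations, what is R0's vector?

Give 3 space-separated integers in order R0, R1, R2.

Answer: 9 0 5

Derivation:
Op 1: inc R2 by 5 -> R2=(0,0,5) value=5
Op 2: merge R2<->R0 -> R2=(0,0,5) R0=(0,0,5)
Op 3: inc R0 by 5 -> R0=(5,0,5) value=10
Op 4: inc R0 by 4 -> R0=(9,0,5) value=14
Op 5: merge R1<->R0 -> R1=(9,0,5) R0=(9,0,5)
Op 6: merge R1<->R2 -> R1=(9,0,5) R2=(9,0,5)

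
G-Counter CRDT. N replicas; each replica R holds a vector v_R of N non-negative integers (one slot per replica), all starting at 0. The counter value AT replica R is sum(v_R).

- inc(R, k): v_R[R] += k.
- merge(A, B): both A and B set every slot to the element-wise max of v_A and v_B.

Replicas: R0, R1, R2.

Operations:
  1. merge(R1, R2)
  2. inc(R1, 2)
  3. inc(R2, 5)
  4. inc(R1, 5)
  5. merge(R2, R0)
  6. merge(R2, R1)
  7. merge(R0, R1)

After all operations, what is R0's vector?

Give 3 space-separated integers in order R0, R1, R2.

Op 1: merge R1<->R2 -> R1=(0,0,0) R2=(0,0,0)
Op 2: inc R1 by 2 -> R1=(0,2,0) value=2
Op 3: inc R2 by 5 -> R2=(0,0,5) value=5
Op 4: inc R1 by 5 -> R1=(0,7,0) value=7
Op 5: merge R2<->R0 -> R2=(0,0,5) R0=(0,0,5)
Op 6: merge R2<->R1 -> R2=(0,7,5) R1=(0,7,5)
Op 7: merge R0<->R1 -> R0=(0,7,5) R1=(0,7,5)

Answer: 0 7 5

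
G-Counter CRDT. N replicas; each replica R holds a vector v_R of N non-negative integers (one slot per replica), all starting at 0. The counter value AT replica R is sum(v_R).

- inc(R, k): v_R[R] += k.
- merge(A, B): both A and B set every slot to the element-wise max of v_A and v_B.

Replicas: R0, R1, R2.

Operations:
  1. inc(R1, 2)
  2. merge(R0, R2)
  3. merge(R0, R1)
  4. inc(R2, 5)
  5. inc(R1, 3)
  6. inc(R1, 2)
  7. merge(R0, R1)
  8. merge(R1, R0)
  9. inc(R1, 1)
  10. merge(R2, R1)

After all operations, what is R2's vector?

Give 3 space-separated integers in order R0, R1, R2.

Op 1: inc R1 by 2 -> R1=(0,2,0) value=2
Op 2: merge R0<->R2 -> R0=(0,0,0) R2=(0,0,0)
Op 3: merge R0<->R1 -> R0=(0,2,0) R1=(0,2,0)
Op 4: inc R2 by 5 -> R2=(0,0,5) value=5
Op 5: inc R1 by 3 -> R1=(0,5,0) value=5
Op 6: inc R1 by 2 -> R1=(0,7,0) value=7
Op 7: merge R0<->R1 -> R0=(0,7,0) R1=(0,7,0)
Op 8: merge R1<->R0 -> R1=(0,7,0) R0=(0,7,0)
Op 9: inc R1 by 1 -> R1=(0,8,0) value=8
Op 10: merge R2<->R1 -> R2=(0,8,5) R1=(0,8,5)

Answer: 0 8 5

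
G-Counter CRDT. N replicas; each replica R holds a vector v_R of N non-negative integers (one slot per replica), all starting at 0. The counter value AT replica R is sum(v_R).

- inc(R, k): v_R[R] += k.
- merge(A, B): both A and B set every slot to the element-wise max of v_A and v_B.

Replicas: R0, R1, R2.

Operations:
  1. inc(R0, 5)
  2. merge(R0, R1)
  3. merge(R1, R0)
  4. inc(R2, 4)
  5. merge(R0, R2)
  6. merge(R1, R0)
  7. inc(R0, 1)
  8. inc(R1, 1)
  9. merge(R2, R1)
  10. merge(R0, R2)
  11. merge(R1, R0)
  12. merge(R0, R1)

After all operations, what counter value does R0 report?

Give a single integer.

Answer: 11

Derivation:
Op 1: inc R0 by 5 -> R0=(5,0,0) value=5
Op 2: merge R0<->R1 -> R0=(5,0,0) R1=(5,0,0)
Op 3: merge R1<->R0 -> R1=(5,0,0) R0=(5,0,0)
Op 4: inc R2 by 4 -> R2=(0,0,4) value=4
Op 5: merge R0<->R2 -> R0=(5,0,4) R2=(5,0,4)
Op 6: merge R1<->R0 -> R1=(5,0,4) R0=(5,0,4)
Op 7: inc R0 by 1 -> R0=(6,0,4) value=10
Op 8: inc R1 by 1 -> R1=(5,1,4) value=10
Op 9: merge R2<->R1 -> R2=(5,1,4) R1=(5,1,4)
Op 10: merge R0<->R2 -> R0=(6,1,4) R2=(6,1,4)
Op 11: merge R1<->R0 -> R1=(6,1,4) R0=(6,1,4)
Op 12: merge R0<->R1 -> R0=(6,1,4) R1=(6,1,4)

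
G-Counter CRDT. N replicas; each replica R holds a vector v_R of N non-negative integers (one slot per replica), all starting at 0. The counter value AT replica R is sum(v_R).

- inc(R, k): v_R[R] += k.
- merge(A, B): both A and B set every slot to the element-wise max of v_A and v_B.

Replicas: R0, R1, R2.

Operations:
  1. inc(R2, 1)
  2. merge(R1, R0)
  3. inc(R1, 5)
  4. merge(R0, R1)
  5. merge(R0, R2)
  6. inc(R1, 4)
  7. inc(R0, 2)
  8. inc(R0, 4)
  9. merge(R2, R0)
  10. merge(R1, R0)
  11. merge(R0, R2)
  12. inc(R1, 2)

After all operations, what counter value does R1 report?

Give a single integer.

Op 1: inc R2 by 1 -> R2=(0,0,1) value=1
Op 2: merge R1<->R0 -> R1=(0,0,0) R0=(0,0,0)
Op 3: inc R1 by 5 -> R1=(0,5,0) value=5
Op 4: merge R0<->R1 -> R0=(0,5,0) R1=(0,5,0)
Op 5: merge R0<->R2 -> R0=(0,5,1) R2=(0,5,1)
Op 6: inc R1 by 4 -> R1=(0,9,0) value=9
Op 7: inc R0 by 2 -> R0=(2,5,1) value=8
Op 8: inc R0 by 4 -> R0=(6,5,1) value=12
Op 9: merge R2<->R0 -> R2=(6,5,1) R0=(6,5,1)
Op 10: merge R1<->R0 -> R1=(6,9,1) R0=(6,9,1)
Op 11: merge R0<->R2 -> R0=(6,9,1) R2=(6,9,1)
Op 12: inc R1 by 2 -> R1=(6,11,1) value=18

Answer: 18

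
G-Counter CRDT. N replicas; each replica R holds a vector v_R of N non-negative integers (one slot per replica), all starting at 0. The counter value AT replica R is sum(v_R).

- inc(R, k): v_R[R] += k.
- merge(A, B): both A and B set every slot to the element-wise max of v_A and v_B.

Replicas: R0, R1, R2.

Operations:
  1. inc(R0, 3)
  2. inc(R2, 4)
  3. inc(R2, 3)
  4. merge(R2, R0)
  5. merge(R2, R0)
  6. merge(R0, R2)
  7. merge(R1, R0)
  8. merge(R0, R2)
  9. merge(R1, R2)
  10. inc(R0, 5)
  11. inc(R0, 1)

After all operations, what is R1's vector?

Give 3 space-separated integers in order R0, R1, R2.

Op 1: inc R0 by 3 -> R0=(3,0,0) value=3
Op 2: inc R2 by 4 -> R2=(0,0,4) value=4
Op 3: inc R2 by 3 -> R2=(0,0,7) value=7
Op 4: merge R2<->R0 -> R2=(3,0,7) R0=(3,0,7)
Op 5: merge R2<->R0 -> R2=(3,0,7) R0=(3,0,7)
Op 6: merge R0<->R2 -> R0=(3,0,7) R2=(3,0,7)
Op 7: merge R1<->R0 -> R1=(3,0,7) R0=(3,0,7)
Op 8: merge R0<->R2 -> R0=(3,0,7) R2=(3,0,7)
Op 9: merge R1<->R2 -> R1=(3,0,7) R2=(3,0,7)
Op 10: inc R0 by 5 -> R0=(8,0,7) value=15
Op 11: inc R0 by 1 -> R0=(9,0,7) value=16

Answer: 3 0 7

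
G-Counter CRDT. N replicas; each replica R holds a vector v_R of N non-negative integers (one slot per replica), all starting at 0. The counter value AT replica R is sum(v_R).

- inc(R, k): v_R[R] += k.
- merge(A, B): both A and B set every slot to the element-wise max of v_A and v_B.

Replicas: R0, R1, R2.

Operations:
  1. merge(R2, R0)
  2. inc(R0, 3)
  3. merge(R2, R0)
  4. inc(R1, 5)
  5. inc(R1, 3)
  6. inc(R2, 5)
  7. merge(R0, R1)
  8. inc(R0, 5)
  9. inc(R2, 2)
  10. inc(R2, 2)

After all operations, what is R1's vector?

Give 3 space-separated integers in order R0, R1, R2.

Answer: 3 8 0

Derivation:
Op 1: merge R2<->R0 -> R2=(0,0,0) R0=(0,0,0)
Op 2: inc R0 by 3 -> R0=(3,0,0) value=3
Op 3: merge R2<->R0 -> R2=(3,0,0) R0=(3,0,0)
Op 4: inc R1 by 5 -> R1=(0,5,0) value=5
Op 5: inc R1 by 3 -> R1=(0,8,0) value=8
Op 6: inc R2 by 5 -> R2=(3,0,5) value=8
Op 7: merge R0<->R1 -> R0=(3,8,0) R1=(3,8,0)
Op 8: inc R0 by 5 -> R0=(8,8,0) value=16
Op 9: inc R2 by 2 -> R2=(3,0,7) value=10
Op 10: inc R2 by 2 -> R2=(3,0,9) value=12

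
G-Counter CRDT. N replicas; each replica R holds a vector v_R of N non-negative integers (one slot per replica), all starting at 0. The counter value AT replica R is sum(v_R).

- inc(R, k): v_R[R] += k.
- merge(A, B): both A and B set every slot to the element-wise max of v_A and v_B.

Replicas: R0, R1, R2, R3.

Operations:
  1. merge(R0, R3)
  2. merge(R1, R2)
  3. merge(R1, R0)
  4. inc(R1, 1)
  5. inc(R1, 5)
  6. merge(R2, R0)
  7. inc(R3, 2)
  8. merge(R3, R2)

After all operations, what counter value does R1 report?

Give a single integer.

Answer: 6

Derivation:
Op 1: merge R0<->R3 -> R0=(0,0,0,0) R3=(0,0,0,0)
Op 2: merge R1<->R2 -> R1=(0,0,0,0) R2=(0,0,0,0)
Op 3: merge R1<->R0 -> R1=(0,0,0,0) R0=(0,0,0,0)
Op 4: inc R1 by 1 -> R1=(0,1,0,0) value=1
Op 5: inc R1 by 5 -> R1=(0,6,0,0) value=6
Op 6: merge R2<->R0 -> R2=(0,0,0,0) R0=(0,0,0,0)
Op 7: inc R3 by 2 -> R3=(0,0,0,2) value=2
Op 8: merge R3<->R2 -> R3=(0,0,0,2) R2=(0,0,0,2)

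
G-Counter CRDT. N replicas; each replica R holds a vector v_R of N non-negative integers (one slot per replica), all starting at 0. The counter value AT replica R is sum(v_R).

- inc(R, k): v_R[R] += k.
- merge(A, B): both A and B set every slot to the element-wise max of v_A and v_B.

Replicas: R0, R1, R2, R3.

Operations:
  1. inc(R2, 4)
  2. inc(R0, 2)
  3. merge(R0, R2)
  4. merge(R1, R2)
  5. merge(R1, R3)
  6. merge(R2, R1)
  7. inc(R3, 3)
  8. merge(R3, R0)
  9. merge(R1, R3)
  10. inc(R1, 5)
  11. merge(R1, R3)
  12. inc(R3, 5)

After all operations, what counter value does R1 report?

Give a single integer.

Op 1: inc R2 by 4 -> R2=(0,0,4,0) value=4
Op 2: inc R0 by 2 -> R0=(2,0,0,0) value=2
Op 3: merge R0<->R2 -> R0=(2,0,4,0) R2=(2,0,4,0)
Op 4: merge R1<->R2 -> R1=(2,0,4,0) R2=(2,0,4,0)
Op 5: merge R1<->R3 -> R1=(2,0,4,0) R3=(2,0,4,0)
Op 6: merge R2<->R1 -> R2=(2,0,4,0) R1=(2,0,4,0)
Op 7: inc R3 by 3 -> R3=(2,0,4,3) value=9
Op 8: merge R3<->R0 -> R3=(2,0,4,3) R0=(2,0,4,3)
Op 9: merge R1<->R3 -> R1=(2,0,4,3) R3=(2,0,4,3)
Op 10: inc R1 by 5 -> R1=(2,5,4,3) value=14
Op 11: merge R1<->R3 -> R1=(2,5,4,3) R3=(2,5,4,3)
Op 12: inc R3 by 5 -> R3=(2,5,4,8) value=19

Answer: 14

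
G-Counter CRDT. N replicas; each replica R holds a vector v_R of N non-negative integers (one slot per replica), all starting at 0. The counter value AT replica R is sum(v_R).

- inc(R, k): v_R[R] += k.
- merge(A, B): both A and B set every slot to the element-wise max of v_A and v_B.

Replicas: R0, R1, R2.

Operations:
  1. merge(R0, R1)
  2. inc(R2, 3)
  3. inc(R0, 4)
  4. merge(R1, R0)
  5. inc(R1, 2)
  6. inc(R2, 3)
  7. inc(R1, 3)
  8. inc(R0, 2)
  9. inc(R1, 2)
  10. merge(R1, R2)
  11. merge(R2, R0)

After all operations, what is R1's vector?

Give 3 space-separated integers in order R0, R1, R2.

Answer: 4 7 6

Derivation:
Op 1: merge R0<->R1 -> R0=(0,0,0) R1=(0,0,0)
Op 2: inc R2 by 3 -> R2=(0,0,3) value=3
Op 3: inc R0 by 4 -> R0=(4,0,0) value=4
Op 4: merge R1<->R0 -> R1=(4,0,0) R0=(4,0,0)
Op 5: inc R1 by 2 -> R1=(4,2,0) value=6
Op 6: inc R2 by 3 -> R2=(0,0,6) value=6
Op 7: inc R1 by 3 -> R1=(4,5,0) value=9
Op 8: inc R0 by 2 -> R0=(6,0,0) value=6
Op 9: inc R1 by 2 -> R1=(4,7,0) value=11
Op 10: merge R1<->R2 -> R1=(4,7,6) R2=(4,7,6)
Op 11: merge R2<->R0 -> R2=(6,7,6) R0=(6,7,6)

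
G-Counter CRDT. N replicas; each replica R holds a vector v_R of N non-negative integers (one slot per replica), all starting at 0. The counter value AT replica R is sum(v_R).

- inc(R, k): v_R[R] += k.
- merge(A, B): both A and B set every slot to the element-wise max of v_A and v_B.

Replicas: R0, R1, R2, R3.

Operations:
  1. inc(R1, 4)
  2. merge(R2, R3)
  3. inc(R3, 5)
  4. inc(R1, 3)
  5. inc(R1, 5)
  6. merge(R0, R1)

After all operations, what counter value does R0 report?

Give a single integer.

Answer: 12

Derivation:
Op 1: inc R1 by 4 -> R1=(0,4,0,0) value=4
Op 2: merge R2<->R3 -> R2=(0,0,0,0) R3=(0,0,0,0)
Op 3: inc R3 by 5 -> R3=(0,0,0,5) value=5
Op 4: inc R1 by 3 -> R1=(0,7,0,0) value=7
Op 5: inc R1 by 5 -> R1=(0,12,0,0) value=12
Op 6: merge R0<->R1 -> R0=(0,12,0,0) R1=(0,12,0,0)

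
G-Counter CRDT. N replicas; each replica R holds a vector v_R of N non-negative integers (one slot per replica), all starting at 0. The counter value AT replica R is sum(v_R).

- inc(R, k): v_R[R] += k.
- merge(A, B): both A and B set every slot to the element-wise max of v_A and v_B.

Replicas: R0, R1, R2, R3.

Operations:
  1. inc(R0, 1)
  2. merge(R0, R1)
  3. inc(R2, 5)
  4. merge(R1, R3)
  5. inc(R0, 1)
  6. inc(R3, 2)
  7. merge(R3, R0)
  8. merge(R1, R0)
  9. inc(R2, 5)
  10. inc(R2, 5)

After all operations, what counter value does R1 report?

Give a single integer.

Answer: 4

Derivation:
Op 1: inc R0 by 1 -> R0=(1,0,0,0) value=1
Op 2: merge R0<->R1 -> R0=(1,0,0,0) R1=(1,0,0,0)
Op 3: inc R2 by 5 -> R2=(0,0,5,0) value=5
Op 4: merge R1<->R3 -> R1=(1,0,0,0) R3=(1,0,0,0)
Op 5: inc R0 by 1 -> R0=(2,0,0,0) value=2
Op 6: inc R3 by 2 -> R3=(1,0,0,2) value=3
Op 7: merge R3<->R0 -> R3=(2,0,0,2) R0=(2,0,0,2)
Op 8: merge R1<->R0 -> R1=(2,0,0,2) R0=(2,0,0,2)
Op 9: inc R2 by 5 -> R2=(0,0,10,0) value=10
Op 10: inc R2 by 5 -> R2=(0,0,15,0) value=15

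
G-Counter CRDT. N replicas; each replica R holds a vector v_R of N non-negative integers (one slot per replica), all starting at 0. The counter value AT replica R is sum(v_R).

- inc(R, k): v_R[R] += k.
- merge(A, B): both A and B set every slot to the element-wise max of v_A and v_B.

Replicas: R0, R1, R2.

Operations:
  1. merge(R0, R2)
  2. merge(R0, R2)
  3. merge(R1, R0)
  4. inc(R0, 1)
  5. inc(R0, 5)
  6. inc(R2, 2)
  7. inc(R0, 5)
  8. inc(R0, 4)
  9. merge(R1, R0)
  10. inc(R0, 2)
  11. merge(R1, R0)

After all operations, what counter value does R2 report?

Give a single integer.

Answer: 2

Derivation:
Op 1: merge R0<->R2 -> R0=(0,0,0) R2=(0,0,0)
Op 2: merge R0<->R2 -> R0=(0,0,0) R2=(0,0,0)
Op 3: merge R1<->R0 -> R1=(0,0,0) R0=(0,0,0)
Op 4: inc R0 by 1 -> R0=(1,0,0) value=1
Op 5: inc R0 by 5 -> R0=(6,0,0) value=6
Op 6: inc R2 by 2 -> R2=(0,0,2) value=2
Op 7: inc R0 by 5 -> R0=(11,0,0) value=11
Op 8: inc R0 by 4 -> R0=(15,0,0) value=15
Op 9: merge R1<->R0 -> R1=(15,0,0) R0=(15,0,0)
Op 10: inc R0 by 2 -> R0=(17,0,0) value=17
Op 11: merge R1<->R0 -> R1=(17,0,0) R0=(17,0,0)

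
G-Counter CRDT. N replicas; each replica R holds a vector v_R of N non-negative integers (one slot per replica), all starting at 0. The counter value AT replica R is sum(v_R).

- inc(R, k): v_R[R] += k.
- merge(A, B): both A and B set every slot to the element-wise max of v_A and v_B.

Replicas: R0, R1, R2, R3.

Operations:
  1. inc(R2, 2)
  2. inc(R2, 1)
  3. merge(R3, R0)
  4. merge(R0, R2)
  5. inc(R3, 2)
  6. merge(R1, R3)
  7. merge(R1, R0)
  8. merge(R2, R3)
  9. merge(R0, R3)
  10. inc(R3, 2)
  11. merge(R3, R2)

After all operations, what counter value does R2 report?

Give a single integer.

Op 1: inc R2 by 2 -> R2=(0,0,2,0) value=2
Op 2: inc R2 by 1 -> R2=(0,0,3,0) value=3
Op 3: merge R3<->R0 -> R3=(0,0,0,0) R0=(0,0,0,0)
Op 4: merge R0<->R2 -> R0=(0,0,3,0) R2=(0,0,3,0)
Op 5: inc R3 by 2 -> R3=(0,0,0,2) value=2
Op 6: merge R1<->R3 -> R1=(0,0,0,2) R3=(0,0,0,2)
Op 7: merge R1<->R0 -> R1=(0,0,3,2) R0=(0,0,3,2)
Op 8: merge R2<->R3 -> R2=(0,0,3,2) R3=(0,0,3,2)
Op 9: merge R0<->R3 -> R0=(0,0,3,2) R3=(0,0,3,2)
Op 10: inc R3 by 2 -> R3=(0,0,3,4) value=7
Op 11: merge R3<->R2 -> R3=(0,0,3,4) R2=(0,0,3,4)

Answer: 7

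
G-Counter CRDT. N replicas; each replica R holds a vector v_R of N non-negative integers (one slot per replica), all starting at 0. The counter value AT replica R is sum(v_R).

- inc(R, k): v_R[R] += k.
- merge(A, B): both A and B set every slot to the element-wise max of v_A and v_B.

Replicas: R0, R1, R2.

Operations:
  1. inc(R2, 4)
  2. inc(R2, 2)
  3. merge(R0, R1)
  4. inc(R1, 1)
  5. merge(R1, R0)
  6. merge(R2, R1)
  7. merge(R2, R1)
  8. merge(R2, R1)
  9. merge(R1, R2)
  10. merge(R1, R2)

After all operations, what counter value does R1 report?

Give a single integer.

Op 1: inc R2 by 4 -> R2=(0,0,4) value=4
Op 2: inc R2 by 2 -> R2=(0,0,6) value=6
Op 3: merge R0<->R1 -> R0=(0,0,0) R1=(0,0,0)
Op 4: inc R1 by 1 -> R1=(0,1,0) value=1
Op 5: merge R1<->R0 -> R1=(0,1,0) R0=(0,1,0)
Op 6: merge R2<->R1 -> R2=(0,1,6) R1=(0,1,6)
Op 7: merge R2<->R1 -> R2=(0,1,6) R1=(0,1,6)
Op 8: merge R2<->R1 -> R2=(0,1,6) R1=(0,1,6)
Op 9: merge R1<->R2 -> R1=(0,1,6) R2=(0,1,6)
Op 10: merge R1<->R2 -> R1=(0,1,6) R2=(0,1,6)

Answer: 7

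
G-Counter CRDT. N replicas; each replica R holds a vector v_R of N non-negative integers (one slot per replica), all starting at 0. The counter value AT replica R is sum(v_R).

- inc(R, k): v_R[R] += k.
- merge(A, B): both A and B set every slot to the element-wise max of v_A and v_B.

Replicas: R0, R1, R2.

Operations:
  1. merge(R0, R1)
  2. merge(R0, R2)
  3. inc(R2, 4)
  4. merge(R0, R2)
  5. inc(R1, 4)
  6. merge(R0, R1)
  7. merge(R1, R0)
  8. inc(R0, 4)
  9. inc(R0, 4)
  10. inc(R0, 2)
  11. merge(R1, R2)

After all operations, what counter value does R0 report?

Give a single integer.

Answer: 18

Derivation:
Op 1: merge R0<->R1 -> R0=(0,0,0) R1=(0,0,0)
Op 2: merge R0<->R2 -> R0=(0,0,0) R2=(0,0,0)
Op 3: inc R2 by 4 -> R2=(0,0,4) value=4
Op 4: merge R0<->R2 -> R0=(0,0,4) R2=(0,0,4)
Op 5: inc R1 by 4 -> R1=(0,4,0) value=4
Op 6: merge R0<->R1 -> R0=(0,4,4) R1=(0,4,4)
Op 7: merge R1<->R0 -> R1=(0,4,4) R0=(0,4,4)
Op 8: inc R0 by 4 -> R0=(4,4,4) value=12
Op 9: inc R0 by 4 -> R0=(8,4,4) value=16
Op 10: inc R0 by 2 -> R0=(10,4,4) value=18
Op 11: merge R1<->R2 -> R1=(0,4,4) R2=(0,4,4)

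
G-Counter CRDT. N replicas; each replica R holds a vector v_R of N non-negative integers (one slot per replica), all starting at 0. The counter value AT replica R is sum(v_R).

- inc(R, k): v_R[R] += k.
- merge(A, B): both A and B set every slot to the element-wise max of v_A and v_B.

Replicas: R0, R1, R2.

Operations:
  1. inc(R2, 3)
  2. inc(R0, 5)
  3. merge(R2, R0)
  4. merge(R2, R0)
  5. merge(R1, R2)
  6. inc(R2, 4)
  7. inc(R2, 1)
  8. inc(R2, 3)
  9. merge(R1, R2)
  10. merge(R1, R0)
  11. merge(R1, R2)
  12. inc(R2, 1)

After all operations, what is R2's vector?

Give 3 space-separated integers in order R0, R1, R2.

Op 1: inc R2 by 3 -> R2=(0,0,3) value=3
Op 2: inc R0 by 5 -> R0=(5,0,0) value=5
Op 3: merge R2<->R0 -> R2=(5,0,3) R0=(5,0,3)
Op 4: merge R2<->R0 -> R2=(5,0,3) R0=(5,0,3)
Op 5: merge R1<->R2 -> R1=(5,0,3) R2=(5,0,3)
Op 6: inc R2 by 4 -> R2=(5,0,7) value=12
Op 7: inc R2 by 1 -> R2=(5,0,8) value=13
Op 8: inc R2 by 3 -> R2=(5,0,11) value=16
Op 9: merge R1<->R2 -> R1=(5,0,11) R2=(5,0,11)
Op 10: merge R1<->R0 -> R1=(5,0,11) R0=(5,0,11)
Op 11: merge R1<->R2 -> R1=(5,0,11) R2=(5,0,11)
Op 12: inc R2 by 1 -> R2=(5,0,12) value=17

Answer: 5 0 12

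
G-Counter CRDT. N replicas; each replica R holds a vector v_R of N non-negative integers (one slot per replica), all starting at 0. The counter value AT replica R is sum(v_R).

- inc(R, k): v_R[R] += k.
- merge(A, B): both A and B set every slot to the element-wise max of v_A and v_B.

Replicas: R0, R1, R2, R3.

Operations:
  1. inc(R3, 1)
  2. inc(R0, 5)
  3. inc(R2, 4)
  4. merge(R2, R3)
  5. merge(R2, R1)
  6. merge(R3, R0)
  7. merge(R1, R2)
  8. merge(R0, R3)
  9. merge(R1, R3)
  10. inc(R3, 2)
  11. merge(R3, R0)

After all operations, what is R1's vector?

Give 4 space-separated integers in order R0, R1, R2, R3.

Answer: 5 0 4 1

Derivation:
Op 1: inc R3 by 1 -> R3=(0,0,0,1) value=1
Op 2: inc R0 by 5 -> R0=(5,0,0,0) value=5
Op 3: inc R2 by 4 -> R2=(0,0,4,0) value=4
Op 4: merge R2<->R3 -> R2=(0,0,4,1) R3=(0,0,4,1)
Op 5: merge R2<->R1 -> R2=(0,0,4,1) R1=(0,0,4,1)
Op 6: merge R3<->R0 -> R3=(5,0,4,1) R0=(5,0,4,1)
Op 7: merge R1<->R2 -> R1=(0,0,4,1) R2=(0,0,4,1)
Op 8: merge R0<->R3 -> R0=(5,0,4,1) R3=(5,0,4,1)
Op 9: merge R1<->R3 -> R1=(5,0,4,1) R3=(5,0,4,1)
Op 10: inc R3 by 2 -> R3=(5,0,4,3) value=12
Op 11: merge R3<->R0 -> R3=(5,0,4,3) R0=(5,0,4,3)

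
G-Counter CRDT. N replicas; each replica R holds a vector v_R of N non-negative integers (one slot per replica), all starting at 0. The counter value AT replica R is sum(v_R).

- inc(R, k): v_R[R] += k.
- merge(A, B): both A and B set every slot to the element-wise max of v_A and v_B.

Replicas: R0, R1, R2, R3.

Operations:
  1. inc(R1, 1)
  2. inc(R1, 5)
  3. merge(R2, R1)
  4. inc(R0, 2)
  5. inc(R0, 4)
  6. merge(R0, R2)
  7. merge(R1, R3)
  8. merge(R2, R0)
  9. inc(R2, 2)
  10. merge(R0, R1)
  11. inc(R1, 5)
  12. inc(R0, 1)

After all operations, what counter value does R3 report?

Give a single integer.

Answer: 6

Derivation:
Op 1: inc R1 by 1 -> R1=(0,1,0,0) value=1
Op 2: inc R1 by 5 -> R1=(0,6,0,0) value=6
Op 3: merge R2<->R1 -> R2=(0,6,0,0) R1=(0,6,0,0)
Op 4: inc R0 by 2 -> R0=(2,0,0,0) value=2
Op 5: inc R0 by 4 -> R0=(6,0,0,0) value=6
Op 6: merge R0<->R2 -> R0=(6,6,0,0) R2=(6,6,0,0)
Op 7: merge R1<->R3 -> R1=(0,6,0,0) R3=(0,6,0,0)
Op 8: merge R2<->R0 -> R2=(6,6,0,0) R0=(6,6,0,0)
Op 9: inc R2 by 2 -> R2=(6,6,2,0) value=14
Op 10: merge R0<->R1 -> R0=(6,6,0,0) R1=(6,6,0,0)
Op 11: inc R1 by 5 -> R1=(6,11,0,0) value=17
Op 12: inc R0 by 1 -> R0=(7,6,0,0) value=13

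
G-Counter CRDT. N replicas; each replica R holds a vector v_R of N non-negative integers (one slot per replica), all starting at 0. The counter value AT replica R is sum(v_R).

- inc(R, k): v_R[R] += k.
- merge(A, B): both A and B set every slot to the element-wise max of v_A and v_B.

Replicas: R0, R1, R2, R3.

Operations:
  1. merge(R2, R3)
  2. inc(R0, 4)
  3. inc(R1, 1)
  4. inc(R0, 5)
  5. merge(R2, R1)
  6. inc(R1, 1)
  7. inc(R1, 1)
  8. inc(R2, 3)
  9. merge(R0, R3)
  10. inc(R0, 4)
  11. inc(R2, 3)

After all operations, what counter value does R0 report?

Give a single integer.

Op 1: merge R2<->R3 -> R2=(0,0,0,0) R3=(0,0,0,0)
Op 2: inc R0 by 4 -> R0=(4,0,0,0) value=4
Op 3: inc R1 by 1 -> R1=(0,1,0,0) value=1
Op 4: inc R0 by 5 -> R0=(9,0,0,0) value=9
Op 5: merge R2<->R1 -> R2=(0,1,0,0) R1=(0,1,0,0)
Op 6: inc R1 by 1 -> R1=(0,2,0,0) value=2
Op 7: inc R1 by 1 -> R1=(0,3,0,0) value=3
Op 8: inc R2 by 3 -> R2=(0,1,3,0) value=4
Op 9: merge R0<->R3 -> R0=(9,0,0,0) R3=(9,0,0,0)
Op 10: inc R0 by 4 -> R0=(13,0,0,0) value=13
Op 11: inc R2 by 3 -> R2=(0,1,6,0) value=7

Answer: 13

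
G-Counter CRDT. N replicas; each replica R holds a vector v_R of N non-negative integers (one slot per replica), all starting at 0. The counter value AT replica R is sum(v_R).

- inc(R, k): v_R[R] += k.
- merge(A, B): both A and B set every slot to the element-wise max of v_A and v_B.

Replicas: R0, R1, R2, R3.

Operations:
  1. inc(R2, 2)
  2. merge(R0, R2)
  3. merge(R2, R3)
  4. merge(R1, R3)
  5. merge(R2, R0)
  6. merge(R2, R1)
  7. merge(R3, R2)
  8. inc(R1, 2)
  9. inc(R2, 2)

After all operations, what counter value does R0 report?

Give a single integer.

Answer: 2

Derivation:
Op 1: inc R2 by 2 -> R2=(0,0,2,0) value=2
Op 2: merge R0<->R2 -> R0=(0,0,2,0) R2=(0,0,2,0)
Op 3: merge R2<->R3 -> R2=(0,0,2,0) R3=(0,0,2,0)
Op 4: merge R1<->R3 -> R1=(0,0,2,0) R3=(0,0,2,0)
Op 5: merge R2<->R0 -> R2=(0,0,2,0) R0=(0,0,2,0)
Op 6: merge R2<->R1 -> R2=(0,0,2,0) R1=(0,0,2,0)
Op 7: merge R3<->R2 -> R3=(0,0,2,0) R2=(0,0,2,0)
Op 8: inc R1 by 2 -> R1=(0,2,2,0) value=4
Op 9: inc R2 by 2 -> R2=(0,0,4,0) value=4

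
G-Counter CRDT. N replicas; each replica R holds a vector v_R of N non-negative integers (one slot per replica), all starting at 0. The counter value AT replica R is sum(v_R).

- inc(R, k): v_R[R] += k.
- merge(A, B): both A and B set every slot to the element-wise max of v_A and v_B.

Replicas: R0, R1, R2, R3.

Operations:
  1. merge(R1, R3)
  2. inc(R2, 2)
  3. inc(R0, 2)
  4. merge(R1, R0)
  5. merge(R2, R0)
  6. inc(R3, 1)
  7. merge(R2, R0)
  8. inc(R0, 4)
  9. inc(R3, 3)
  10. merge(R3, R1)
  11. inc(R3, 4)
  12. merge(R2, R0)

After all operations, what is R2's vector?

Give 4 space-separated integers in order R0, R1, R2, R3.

Op 1: merge R1<->R3 -> R1=(0,0,0,0) R3=(0,0,0,0)
Op 2: inc R2 by 2 -> R2=(0,0,2,0) value=2
Op 3: inc R0 by 2 -> R0=(2,0,0,0) value=2
Op 4: merge R1<->R0 -> R1=(2,0,0,0) R0=(2,0,0,0)
Op 5: merge R2<->R0 -> R2=(2,0,2,0) R0=(2,0,2,0)
Op 6: inc R3 by 1 -> R3=(0,0,0,1) value=1
Op 7: merge R2<->R0 -> R2=(2,0,2,0) R0=(2,0,2,0)
Op 8: inc R0 by 4 -> R0=(6,0,2,0) value=8
Op 9: inc R3 by 3 -> R3=(0,0,0,4) value=4
Op 10: merge R3<->R1 -> R3=(2,0,0,4) R1=(2,0,0,4)
Op 11: inc R3 by 4 -> R3=(2,0,0,8) value=10
Op 12: merge R2<->R0 -> R2=(6,0,2,0) R0=(6,0,2,0)

Answer: 6 0 2 0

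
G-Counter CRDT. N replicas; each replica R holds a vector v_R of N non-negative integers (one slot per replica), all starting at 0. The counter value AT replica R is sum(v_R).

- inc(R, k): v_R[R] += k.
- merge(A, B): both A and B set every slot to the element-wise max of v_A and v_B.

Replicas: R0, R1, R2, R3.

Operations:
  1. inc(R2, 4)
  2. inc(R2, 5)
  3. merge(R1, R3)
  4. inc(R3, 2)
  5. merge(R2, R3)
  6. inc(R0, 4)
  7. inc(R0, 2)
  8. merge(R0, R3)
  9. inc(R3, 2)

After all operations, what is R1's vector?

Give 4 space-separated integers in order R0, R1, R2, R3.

Answer: 0 0 0 0

Derivation:
Op 1: inc R2 by 4 -> R2=(0,0,4,0) value=4
Op 2: inc R2 by 5 -> R2=(0,0,9,0) value=9
Op 3: merge R1<->R3 -> R1=(0,0,0,0) R3=(0,0,0,0)
Op 4: inc R3 by 2 -> R3=(0,0,0,2) value=2
Op 5: merge R2<->R3 -> R2=(0,0,9,2) R3=(0,0,9,2)
Op 6: inc R0 by 4 -> R0=(4,0,0,0) value=4
Op 7: inc R0 by 2 -> R0=(6,0,0,0) value=6
Op 8: merge R0<->R3 -> R0=(6,0,9,2) R3=(6,0,9,2)
Op 9: inc R3 by 2 -> R3=(6,0,9,4) value=19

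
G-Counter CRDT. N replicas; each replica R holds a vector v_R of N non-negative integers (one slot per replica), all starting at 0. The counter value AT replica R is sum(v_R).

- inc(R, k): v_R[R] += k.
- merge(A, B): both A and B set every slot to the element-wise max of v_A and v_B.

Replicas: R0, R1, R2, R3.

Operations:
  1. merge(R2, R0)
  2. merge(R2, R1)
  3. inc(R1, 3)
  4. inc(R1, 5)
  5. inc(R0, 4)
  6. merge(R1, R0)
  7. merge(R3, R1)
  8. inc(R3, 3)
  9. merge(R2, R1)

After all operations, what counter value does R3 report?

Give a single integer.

Op 1: merge R2<->R0 -> R2=(0,0,0,0) R0=(0,0,0,0)
Op 2: merge R2<->R1 -> R2=(0,0,0,0) R1=(0,0,0,0)
Op 3: inc R1 by 3 -> R1=(0,3,0,0) value=3
Op 4: inc R1 by 5 -> R1=(0,8,0,0) value=8
Op 5: inc R0 by 4 -> R0=(4,0,0,0) value=4
Op 6: merge R1<->R0 -> R1=(4,8,0,0) R0=(4,8,0,0)
Op 7: merge R3<->R1 -> R3=(4,8,0,0) R1=(4,8,0,0)
Op 8: inc R3 by 3 -> R3=(4,8,0,3) value=15
Op 9: merge R2<->R1 -> R2=(4,8,0,0) R1=(4,8,0,0)

Answer: 15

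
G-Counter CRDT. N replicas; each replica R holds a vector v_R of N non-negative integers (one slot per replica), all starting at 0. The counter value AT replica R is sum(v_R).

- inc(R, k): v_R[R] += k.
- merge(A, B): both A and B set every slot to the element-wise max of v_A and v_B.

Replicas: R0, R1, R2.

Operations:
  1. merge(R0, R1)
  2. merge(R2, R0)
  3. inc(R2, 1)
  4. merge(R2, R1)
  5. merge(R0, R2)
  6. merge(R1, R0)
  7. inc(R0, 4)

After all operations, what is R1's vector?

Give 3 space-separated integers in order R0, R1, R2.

Answer: 0 0 1

Derivation:
Op 1: merge R0<->R1 -> R0=(0,0,0) R1=(0,0,0)
Op 2: merge R2<->R0 -> R2=(0,0,0) R0=(0,0,0)
Op 3: inc R2 by 1 -> R2=(0,0,1) value=1
Op 4: merge R2<->R1 -> R2=(0,0,1) R1=(0,0,1)
Op 5: merge R0<->R2 -> R0=(0,0,1) R2=(0,0,1)
Op 6: merge R1<->R0 -> R1=(0,0,1) R0=(0,0,1)
Op 7: inc R0 by 4 -> R0=(4,0,1) value=5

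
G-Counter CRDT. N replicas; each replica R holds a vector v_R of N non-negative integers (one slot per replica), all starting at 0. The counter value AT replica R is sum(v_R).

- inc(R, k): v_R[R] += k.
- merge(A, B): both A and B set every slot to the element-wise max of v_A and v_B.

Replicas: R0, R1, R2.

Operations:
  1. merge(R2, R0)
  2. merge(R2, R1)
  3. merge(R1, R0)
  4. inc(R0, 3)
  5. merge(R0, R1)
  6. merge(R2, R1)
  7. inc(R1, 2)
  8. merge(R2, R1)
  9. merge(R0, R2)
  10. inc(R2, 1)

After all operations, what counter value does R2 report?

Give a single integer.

Op 1: merge R2<->R0 -> R2=(0,0,0) R0=(0,0,0)
Op 2: merge R2<->R1 -> R2=(0,0,0) R1=(0,0,0)
Op 3: merge R1<->R0 -> R1=(0,0,0) R0=(0,0,0)
Op 4: inc R0 by 3 -> R0=(3,0,0) value=3
Op 5: merge R0<->R1 -> R0=(3,0,0) R1=(3,0,0)
Op 6: merge R2<->R1 -> R2=(3,0,0) R1=(3,0,0)
Op 7: inc R1 by 2 -> R1=(3,2,0) value=5
Op 8: merge R2<->R1 -> R2=(3,2,0) R1=(3,2,0)
Op 9: merge R0<->R2 -> R0=(3,2,0) R2=(3,2,0)
Op 10: inc R2 by 1 -> R2=(3,2,1) value=6

Answer: 6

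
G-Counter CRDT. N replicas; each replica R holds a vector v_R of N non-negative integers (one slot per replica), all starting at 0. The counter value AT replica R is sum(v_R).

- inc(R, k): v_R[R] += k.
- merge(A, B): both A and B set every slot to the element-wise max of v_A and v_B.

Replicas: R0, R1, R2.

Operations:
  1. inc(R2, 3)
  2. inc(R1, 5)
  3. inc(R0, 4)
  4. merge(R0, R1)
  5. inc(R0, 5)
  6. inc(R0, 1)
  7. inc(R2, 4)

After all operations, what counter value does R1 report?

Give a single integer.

Op 1: inc R2 by 3 -> R2=(0,0,3) value=3
Op 2: inc R1 by 5 -> R1=(0,5,0) value=5
Op 3: inc R0 by 4 -> R0=(4,0,0) value=4
Op 4: merge R0<->R1 -> R0=(4,5,0) R1=(4,5,0)
Op 5: inc R0 by 5 -> R0=(9,5,0) value=14
Op 6: inc R0 by 1 -> R0=(10,5,0) value=15
Op 7: inc R2 by 4 -> R2=(0,0,7) value=7

Answer: 9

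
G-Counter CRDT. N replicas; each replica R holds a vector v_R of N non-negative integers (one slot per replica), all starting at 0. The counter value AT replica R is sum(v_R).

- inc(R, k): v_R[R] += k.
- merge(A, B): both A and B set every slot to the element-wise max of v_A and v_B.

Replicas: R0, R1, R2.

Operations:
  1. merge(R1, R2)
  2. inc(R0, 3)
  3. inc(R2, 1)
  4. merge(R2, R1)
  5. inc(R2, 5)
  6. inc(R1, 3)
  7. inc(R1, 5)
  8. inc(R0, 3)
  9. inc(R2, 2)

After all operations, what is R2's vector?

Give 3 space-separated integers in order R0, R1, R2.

Op 1: merge R1<->R2 -> R1=(0,0,0) R2=(0,0,0)
Op 2: inc R0 by 3 -> R0=(3,0,0) value=3
Op 3: inc R2 by 1 -> R2=(0,0,1) value=1
Op 4: merge R2<->R1 -> R2=(0,0,1) R1=(0,0,1)
Op 5: inc R2 by 5 -> R2=(0,0,6) value=6
Op 6: inc R1 by 3 -> R1=(0,3,1) value=4
Op 7: inc R1 by 5 -> R1=(0,8,1) value=9
Op 8: inc R0 by 3 -> R0=(6,0,0) value=6
Op 9: inc R2 by 2 -> R2=(0,0,8) value=8

Answer: 0 0 8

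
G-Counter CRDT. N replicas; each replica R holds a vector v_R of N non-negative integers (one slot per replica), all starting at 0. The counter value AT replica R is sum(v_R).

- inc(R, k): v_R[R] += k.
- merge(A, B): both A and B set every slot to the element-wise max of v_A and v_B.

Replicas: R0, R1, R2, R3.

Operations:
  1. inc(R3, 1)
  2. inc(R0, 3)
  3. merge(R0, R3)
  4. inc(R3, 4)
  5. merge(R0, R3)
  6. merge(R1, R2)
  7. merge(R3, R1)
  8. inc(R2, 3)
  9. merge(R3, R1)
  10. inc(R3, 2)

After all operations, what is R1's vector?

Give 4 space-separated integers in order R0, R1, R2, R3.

Answer: 3 0 0 5

Derivation:
Op 1: inc R3 by 1 -> R3=(0,0,0,1) value=1
Op 2: inc R0 by 3 -> R0=(3,0,0,0) value=3
Op 3: merge R0<->R3 -> R0=(3,0,0,1) R3=(3,0,0,1)
Op 4: inc R3 by 4 -> R3=(3,0,0,5) value=8
Op 5: merge R0<->R3 -> R0=(3,0,0,5) R3=(3,0,0,5)
Op 6: merge R1<->R2 -> R1=(0,0,0,0) R2=(0,0,0,0)
Op 7: merge R3<->R1 -> R3=(3,0,0,5) R1=(3,0,0,5)
Op 8: inc R2 by 3 -> R2=(0,0,3,0) value=3
Op 9: merge R3<->R1 -> R3=(3,0,0,5) R1=(3,0,0,5)
Op 10: inc R3 by 2 -> R3=(3,0,0,7) value=10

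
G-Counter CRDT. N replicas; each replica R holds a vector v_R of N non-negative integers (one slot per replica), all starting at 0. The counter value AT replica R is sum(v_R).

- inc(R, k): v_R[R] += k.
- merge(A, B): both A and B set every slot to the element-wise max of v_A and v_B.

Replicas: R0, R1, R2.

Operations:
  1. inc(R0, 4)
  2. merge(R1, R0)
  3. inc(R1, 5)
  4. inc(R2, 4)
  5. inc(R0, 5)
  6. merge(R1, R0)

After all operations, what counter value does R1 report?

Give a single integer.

Op 1: inc R0 by 4 -> R0=(4,0,0) value=4
Op 2: merge R1<->R0 -> R1=(4,0,0) R0=(4,0,0)
Op 3: inc R1 by 5 -> R1=(4,5,0) value=9
Op 4: inc R2 by 4 -> R2=(0,0,4) value=4
Op 5: inc R0 by 5 -> R0=(9,0,0) value=9
Op 6: merge R1<->R0 -> R1=(9,5,0) R0=(9,5,0)

Answer: 14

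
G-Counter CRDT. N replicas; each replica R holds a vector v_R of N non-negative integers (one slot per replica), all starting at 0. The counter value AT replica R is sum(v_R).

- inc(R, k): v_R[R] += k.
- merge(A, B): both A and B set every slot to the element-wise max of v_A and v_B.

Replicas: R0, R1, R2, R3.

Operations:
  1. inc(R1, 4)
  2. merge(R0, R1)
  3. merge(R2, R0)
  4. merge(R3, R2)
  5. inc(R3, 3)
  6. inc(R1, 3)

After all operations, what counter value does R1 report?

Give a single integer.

Answer: 7

Derivation:
Op 1: inc R1 by 4 -> R1=(0,4,0,0) value=4
Op 2: merge R0<->R1 -> R0=(0,4,0,0) R1=(0,4,0,0)
Op 3: merge R2<->R0 -> R2=(0,4,0,0) R0=(0,4,0,0)
Op 4: merge R3<->R2 -> R3=(0,4,0,0) R2=(0,4,0,0)
Op 5: inc R3 by 3 -> R3=(0,4,0,3) value=7
Op 6: inc R1 by 3 -> R1=(0,7,0,0) value=7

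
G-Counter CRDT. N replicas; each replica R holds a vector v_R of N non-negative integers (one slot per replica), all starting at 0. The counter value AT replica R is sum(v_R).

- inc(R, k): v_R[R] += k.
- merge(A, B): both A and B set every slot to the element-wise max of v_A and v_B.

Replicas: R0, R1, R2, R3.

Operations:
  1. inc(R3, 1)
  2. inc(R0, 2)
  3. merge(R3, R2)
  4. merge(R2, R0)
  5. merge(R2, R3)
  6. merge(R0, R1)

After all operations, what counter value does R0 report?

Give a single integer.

Answer: 3

Derivation:
Op 1: inc R3 by 1 -> R3=(0,0,0,1) value=1
Op 2: inc R0 by 2 -> R0=(2,0,0,0) value=2
Op 3: merge R3<->R2 -> R3=(0,0,0,1) R2=(0,0,0,1)
Op 4: merge R2<->R0 -> R2=(2,0,0,1) R0=(2,0,0,1)
Op 5: merge R2<->R3 -> R2=(2,0,0,1) R3=(2,0,0,1)
Op 6: merge R0<->R1 -> R0=(2,0,0,1) R1=(2,0,0,1)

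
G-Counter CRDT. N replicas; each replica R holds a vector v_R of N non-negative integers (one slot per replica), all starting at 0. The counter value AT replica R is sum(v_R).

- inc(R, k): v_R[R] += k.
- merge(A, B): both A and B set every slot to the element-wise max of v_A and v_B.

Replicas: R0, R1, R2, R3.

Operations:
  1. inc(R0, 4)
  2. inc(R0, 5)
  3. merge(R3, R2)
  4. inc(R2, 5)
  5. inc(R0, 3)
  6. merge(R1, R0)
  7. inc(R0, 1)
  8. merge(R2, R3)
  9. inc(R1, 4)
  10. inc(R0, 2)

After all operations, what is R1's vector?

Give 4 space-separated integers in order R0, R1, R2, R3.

Answer: 12 4 0 0

Derivation:
Op 1: inc R0 by 4 -> R0=(4,0,0,0) value=4
Op 2: inc R0 by 5 -> R0=(9,0,0,0) value=9
Op 3: merge R3<->R2 -> R3=(0,0,0,0) R2=(0,0,0,0)
Op 4: inc R2 by 5 -> R2=(0,0,5,0) value=5
Op 5: inc R0 by 3 -> R0=(12,0,0,0) value=12
Op 6: merge R1<->R0 -> R1=(12,0,0,0) R0=(12,0,0,0)
Op 7: inc R0 by 1 -> R0=(13,0,0,0) value=13
Op 8: merge R2<->R3 -> R2=(0,0,5,0) R3=(0,0,5,0)
Op 9: inc R1 by 4 -> R1=(12,4,0,0) value=16
Op 10: inc R0 by 2 -> R0=(15,0,0,0) value=15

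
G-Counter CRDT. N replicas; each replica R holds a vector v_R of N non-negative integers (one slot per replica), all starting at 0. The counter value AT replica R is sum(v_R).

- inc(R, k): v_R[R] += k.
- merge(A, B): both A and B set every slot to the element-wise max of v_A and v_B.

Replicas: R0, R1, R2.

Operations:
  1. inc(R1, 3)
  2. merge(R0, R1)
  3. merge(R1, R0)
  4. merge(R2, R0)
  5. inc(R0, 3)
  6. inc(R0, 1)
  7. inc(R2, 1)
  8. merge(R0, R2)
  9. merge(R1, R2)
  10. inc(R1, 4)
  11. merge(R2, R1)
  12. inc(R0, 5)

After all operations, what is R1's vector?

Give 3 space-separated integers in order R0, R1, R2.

Op 1: inc R1 by 3 -> R1=(0,3,0) value=3
Op 2: merge R0<->R1 -> R0=(0,3,0) R1=(0,3,0)
Op 3: merge R1<->R0 -> R1=(0,3,0) R0=(0,3,0)
Op 4: merge R2<->R0 -> R2=(0,3,0) R0=(0,3,0)
Op 5: inc R0 by 3 -> R0=(3,3,0) value=6
Op 6: inc R0 by 1 -> R0=(4,3,0) value=7
Op 7: inc R2 by 1 -> R2=(0,3,1) value=4
Op 8: merge R0<->R2 -> R0=(4,3,1) R2=(4,3,1)
Op 9: merge R1<->R2 -> R1=(4,3,1) R2=(4,3,1)
Op 10: inc R1 by 4 -> R1=(4,7,1) value=12
Op 11: merge R2<->R1 -> R2=(4,7,1) R1=(4,7,1)
Op 12: inc R0 by 5 -> R0=(9,3,1) value=13

Answer: 4 7 1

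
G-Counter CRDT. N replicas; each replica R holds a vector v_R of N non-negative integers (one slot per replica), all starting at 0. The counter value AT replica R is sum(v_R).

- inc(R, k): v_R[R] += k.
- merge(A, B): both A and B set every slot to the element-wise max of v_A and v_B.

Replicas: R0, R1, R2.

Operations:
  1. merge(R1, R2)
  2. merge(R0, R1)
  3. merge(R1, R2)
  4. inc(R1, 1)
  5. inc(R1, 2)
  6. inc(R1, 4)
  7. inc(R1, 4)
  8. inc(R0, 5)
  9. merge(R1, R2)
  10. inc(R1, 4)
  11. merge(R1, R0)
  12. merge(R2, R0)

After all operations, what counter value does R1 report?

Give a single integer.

Op 1: merge R1<->R2 -> R1=(0,0,0) R2=(0,0,0)
Op 2: merge R0<->R1 -> R0=(0,0,0) R1=(0,0,0)
Op 3: merge R1<->R2 -> R1=(0,0,0) R2=(0,0,0)
Op 4: inc R1 by 1 -> R1=(0,1,0) value=1
Op 5: inc R1 by 2 -> R1=(0,3,0) value=3
Op 6: inc R1 by 4 -> R1=(0,7,0) value=7
Op 7: inc R1 by 4 -> R1=(0,11,0) value=11
Op 8: inc R0 by 5 -> R0=(5,0,0) value=5
Op 9: merge R1<->R2 -> R1=(0,11,0) R2=(0,11,0)
Op 10: inc R1 by 4 -> R1=(0,15,0) value=15
Op 11: merge R1<->R0 -> R1=(5,15,0) R0=(5,15,0)
Op 12: merge R2<->R0 -> R2=(5,15,0) R0=(5,15,0)

Answer: 20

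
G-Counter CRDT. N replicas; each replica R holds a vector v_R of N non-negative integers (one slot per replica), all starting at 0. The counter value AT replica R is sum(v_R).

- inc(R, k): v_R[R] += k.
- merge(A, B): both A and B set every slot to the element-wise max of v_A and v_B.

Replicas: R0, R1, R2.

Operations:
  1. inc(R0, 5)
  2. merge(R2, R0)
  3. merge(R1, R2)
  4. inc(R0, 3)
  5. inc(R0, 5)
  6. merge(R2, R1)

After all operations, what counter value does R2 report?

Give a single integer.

Op 1: inc R0 by 5 -> R0=(5,0,0) value=5
Op 2: merge R2<->R0 -> R2=(5,0,0) R0=(5,0,0)
Op 3: merge R1<->R2 -> R1=(5,0,0) R2=(5,0,0)
Op 4: inc R0 by 3 -> R0=(8,0,0) value=8
Op 5: inc R0 by 5 -> R0=(13,0,0) value=13
Op 6: merge R2<->R1 -> R2=(5,0,0) R1=(5,0,0)

Answer: 5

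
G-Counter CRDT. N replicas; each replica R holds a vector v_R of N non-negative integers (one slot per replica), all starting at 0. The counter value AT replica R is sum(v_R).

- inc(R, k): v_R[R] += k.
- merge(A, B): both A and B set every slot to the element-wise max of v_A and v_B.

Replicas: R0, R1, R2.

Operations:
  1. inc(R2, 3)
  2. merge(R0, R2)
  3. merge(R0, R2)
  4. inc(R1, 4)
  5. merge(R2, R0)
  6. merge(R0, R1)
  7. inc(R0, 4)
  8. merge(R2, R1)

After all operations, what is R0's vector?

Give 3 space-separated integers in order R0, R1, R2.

Answer: 4 4 3

Derivation:
Op 1: inc R2 by 3 -> R2=(0,0,3) value=3
Op 2: merge R0<->R2 -> R0=(0,0,3) R2=(0,0,3)
Op 3: merge R0<->R2 -> R0=(0,0,3) R2=(0,0,3)
Op 4: inc R1 by 4 -> R1=(0,4,0) value=4
Op 5: merge R2<->R0 -> R2=(0,0,3) R0=(0,0,3)
Op 6: merge R0<->R1 -> R0=(0,4,3) R1=(0,4,3)
Op 7: inc R0 by 4 -> R0=(4,4,3) value=11
Op 8: merge R2<->R1 -> R2=(0,4,3) R1=(0,4,3)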